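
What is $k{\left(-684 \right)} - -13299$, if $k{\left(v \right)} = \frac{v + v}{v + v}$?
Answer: $13300$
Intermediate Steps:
$k{\left(v \right)} = 1$ ($k{\left(v \right)} = \frac{2 v}{2 v} = 2 v \frac{1}{2 v} = 1$)
$k{\left(-684 \right)} - -13299 = 1 - -13299 = 1 + 13299 = 13300$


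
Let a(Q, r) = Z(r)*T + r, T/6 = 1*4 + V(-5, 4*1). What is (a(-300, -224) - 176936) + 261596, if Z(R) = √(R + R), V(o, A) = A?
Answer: 84436 + 384*I*√7 ≈ 84436.0 + 1016.0*I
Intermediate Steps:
Z(R) = √2*√R (Z(R) = √(2*R) = √2*√R)
T = 48 (T = 6*(1*4 + 4*1) = 6*(4 + 4) = 6*8 = 48)
a(Q, r) = r + 48*√2*√r (a(Q, r) = (√2*√r)*48 + r = 48*√2*√r + r = r + 48*√2*√r)
(a(-300, -224) - 176936) + 261596 = ((-224 + 48*√2*√(-224)) - 176936) + 261596 = ((-224 + 48*√2*(4*I*√14)) - 176936) + 261596 = ((-224 + 384*I*√7) - 176936) + 261596 = (-177160 + 384*I*√7) + 261596 = 84436 + 384*I*√7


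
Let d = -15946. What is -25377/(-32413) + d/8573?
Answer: -299300677/277876649 ≈ -1.0771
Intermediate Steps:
-25377/(-32413) + d/8573 = -25377/(-32413) - 15946/8573 = -25377*(-1/32413) - 15946*1/8573 = 25377/32413 - 15946/8573 = -299300677/277876649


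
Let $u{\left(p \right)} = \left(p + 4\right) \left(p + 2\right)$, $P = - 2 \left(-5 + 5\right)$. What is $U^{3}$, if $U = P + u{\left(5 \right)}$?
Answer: $250047$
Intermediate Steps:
$P = 0$ ($P = \left(-2\right) 0 = 0$)
$u{\left(p \right)} = \left(2 + p\right) \left(4 + p\right)$ ($u{\left(p \right)} = \left(4 + p\right) \left(2 + p\right) = \left(2 + p\right) \left(4 + p\right)$)
$U = 63$ ($U = 0 + \left(8 + 5^{2} + 6 \cdot 5\right) = 0 + \left(8 + 25 + 30\right) = 0 + 63 = 63$)
$U^{3} = 63^{3} = 250047$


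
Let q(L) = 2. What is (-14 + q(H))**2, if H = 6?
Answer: 144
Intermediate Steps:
(-14 + q(H))**2 = (-14 + 2)**2 = (-12)**2 = 144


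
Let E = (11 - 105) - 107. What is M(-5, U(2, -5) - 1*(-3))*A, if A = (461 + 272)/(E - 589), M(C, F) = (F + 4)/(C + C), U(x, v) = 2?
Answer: 6597/7900 ≈ 0.83506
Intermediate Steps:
E = -201 (E = -94 - 107 = -201)
M(C, F) = (4 + F)/(2*C) (M(C, F) = (4 + F)/((2*C)) = (4 + F)*(1/(2*C)) = (4 + F)/(2*C))
A = -733/790 (A = (461 + 272)/(-201 - 589) = 733/(-790) = 733*(-1/790) = -733/790 ≈ -0.92785)
M(-5, U(2, -5) - 1*(-3))*A = ((1/2)*(4 + (2 - 1*(-3)))/(-5))*(-733/790) = ((1/2)*(-1/5)*(4 + (2 + 3)))*(-733/790) = ((1/2)*(-1/5)*(4 + 5))*(-733/790) = ((1/2)*(-1/5)*9)*(-733/790) = -9/10*(-733/790) = 6597/7900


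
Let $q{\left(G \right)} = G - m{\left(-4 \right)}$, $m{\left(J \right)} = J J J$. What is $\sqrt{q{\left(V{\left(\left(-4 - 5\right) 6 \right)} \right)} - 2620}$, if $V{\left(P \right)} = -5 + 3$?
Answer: $i \sqrt{2558} \approx 50.577 i$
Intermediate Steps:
$V{\left(P \right)} = -2$
$m{\left(J \right)} = J^{3}$ ($m{\left(J \right)} = J^{2} J = J^{3}$)
$q{\left(G \right)} = 64 + G$ ($q{\left(G \right)} = G - \left(-4\right)^{3} = G - -64 = G + 64 = 64 + G$)
$\sqrt{q{\left(V{\left(\left(-4 - 5\right) 6 \right)} \right)} - 2620} = \sqrt{\left(64 - 2\right) - 2620} = \sqrt{62 - 2620} = \sqrt{-2558} = i \sqrt{2558}$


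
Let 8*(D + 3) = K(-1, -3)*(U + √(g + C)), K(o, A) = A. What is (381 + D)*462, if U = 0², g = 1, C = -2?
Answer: 174636 - 693*I/4 ≈ 1.7464e+5 - 173.25*I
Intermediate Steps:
U = 0
D = -3 - 3*I/8 (D = -3 + (-3*(0 + √(1 - 2)))/8 = -3 + (-3*(0 + √(-1)))/8 = -3 + (-3*(0 + I))/8 = -3 + (-3*I)/8 = -3 - 3*I/8 ≈ -3.0 - 0.375*I)
(381 + D)*462 = (381 + (-3 - 3*I/8))*462 = (378 - 3*I/8)*462 = 174636 - 693*I/4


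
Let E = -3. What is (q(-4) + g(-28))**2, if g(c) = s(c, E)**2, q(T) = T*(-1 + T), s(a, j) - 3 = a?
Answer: 416025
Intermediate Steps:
s(a, j) = 3 + a
g(c) = (3 + c)**2
(q(-4) + g(-28))**2 = (-4*(-1 - 4) + (3 - 28)**2)**2 = (-4*(-5) + (-25)**2)**2 = (20 + 625)**2 = 645**2 = 416025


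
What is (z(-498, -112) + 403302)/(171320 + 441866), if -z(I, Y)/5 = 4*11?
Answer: 201541/306593 ≈ 0.65736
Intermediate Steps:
z(I, Y) = -220 (z(I, Y) = -20*11 = -5*44 = -220)
(z(-498, -112) + 403302)/(171320 + 441866) = (-220 + 403302)/(171320 + 441866) = 403082/613186 = 403082*(1/613186) = 201541/306593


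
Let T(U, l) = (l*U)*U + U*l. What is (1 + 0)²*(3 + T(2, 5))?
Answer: 33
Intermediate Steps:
T(U, l) = U*l + l*U² (T(U, l) = (U*l)*U + U*l = l*U² + U*l = U*l + l*U²)
(1 + 0)²*(3 + T(2, 5)) = (1 + 0)²*(3 + 2*5*(1 + 2)) = 1²*(3 + 2*5*3) = 1*(3 + 30) = 1*33 = 33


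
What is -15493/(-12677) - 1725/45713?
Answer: 686363684/579503701 ≈ 1.1844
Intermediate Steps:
-15493/(-12677) - 1725/45713 = -15493*(-1/12677) - 1725*1/45713 = 15493/12677 - 1725/45713 = 686363684/579503701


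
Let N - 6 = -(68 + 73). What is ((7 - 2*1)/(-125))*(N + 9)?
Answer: 126/25 ≈ 5.0400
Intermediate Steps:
N = -135 (N = 6 - (68 + 73) = 6 - 1*141 = 6 - 141 = -135)
((7 - 2*1)/(-125))*(N + 9) = ((7 - 2*1)/(-125))*(-135 + 9) = ((7 - 2)*(-1/125))*(-126) = (5*(-1/125))*(-126) = -1/25*(-126) = 126/25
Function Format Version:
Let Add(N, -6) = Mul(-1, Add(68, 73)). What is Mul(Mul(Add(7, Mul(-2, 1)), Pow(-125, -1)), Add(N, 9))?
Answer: Rational(126, 25) ≈ 5.0400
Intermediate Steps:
N = -135 (N = Add(6, Mul(-1, Add(68, 73))) = Add(6, Mul(-1, 141)) = Add(6, -141) = -135)
Mul(Mul(Add(7, Mul(-2, 1)), Pow(-125, -1)), Add(N, 9)) = Mul(Mul(Add(7, Mul(-2, 1)), Pow(-125, -1)), Add(-135, 9)) = Mul(Mul(Add(7, -2), Rational(-1, 125)), -126) = Mul(Mul(5, Rational(-1, 125)), -126) = Mul(Rational(-1, 25), -126) = Rational(126, 25)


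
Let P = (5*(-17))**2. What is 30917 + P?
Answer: 38142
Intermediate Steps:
P = 7225 (P = (-85)**2 = 7225)
30917 + P = 30917 + 7225 = 38142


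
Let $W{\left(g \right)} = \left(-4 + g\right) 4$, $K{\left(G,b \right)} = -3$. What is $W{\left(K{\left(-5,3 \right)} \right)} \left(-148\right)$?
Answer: $4144$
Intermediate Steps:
$W{\left(g \right)} = -16 + 4 g$
$W{\left(K{\left(-5,3 \right)} \right)} \left(-148\right) = \left(-16 + 4 \left(-3\right)\right) \left(-148\right) = \left(-16 - 12\right) \left(-148\right) = \left(-28\right) \left(-148\right) = 4144$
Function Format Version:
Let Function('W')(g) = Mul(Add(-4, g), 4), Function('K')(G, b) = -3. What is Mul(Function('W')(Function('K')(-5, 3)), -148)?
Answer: 4144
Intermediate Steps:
Function('W')(g) = Add(-16, Mul(4, g))
Mul(Function('W')(Function('K')(-5, 3)), -148) = Mul(Add(-16, Mul(4, -3)), -148) = Mul(Add(-16, -12), -148) = Mul(-28, -148) = 4144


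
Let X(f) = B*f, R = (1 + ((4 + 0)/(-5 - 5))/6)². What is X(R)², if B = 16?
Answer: 9834496/50625 ≈ 194.26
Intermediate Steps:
R = 196/225 (R = (1 + (4/(-10))*(⅙))² = (1 + (4*(-⅒))*(⅙))² = (1 - ⅖*⅙)² = (1 - 1/15)² = (14/15)² = 196/225 ≈ 0.87111)
X(f) = 16*f
X(R)² = (16*(196/225))² = (3136/225)² = 9834496/50625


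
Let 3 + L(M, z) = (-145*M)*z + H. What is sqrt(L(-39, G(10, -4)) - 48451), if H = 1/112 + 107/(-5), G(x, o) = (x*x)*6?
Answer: sqrt(65552682335)/140 ≈ 1828.8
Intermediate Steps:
G(x, o) = 6*x**2 (G(x, o) = x**2*6 = 6*x**2)
H = -11979/560 (H = 1*(1/112) + 107*(-1/5) = 1/112 - 107/5 = -11979/560 ≈ -21.391)
L(M, z) = -13659/560 - 145*M*z (L(M, z) = -3 + ((-145*M)*z - 11979/560) = -3 + (-145*M*z - 11979/560) = -3 + (-11979/560 - 145*M*z) = -13659/560 - 145*M*z)
sqrt(L(-39, G(10, -4)) - 48451) = sqrt((-13659/560 - 145*(-39)*6*10**2) - 48451) = sqrt((-13659/560 - 145*(-39)*6*100) - 48451) = sqrt((-13659/560 - 145*(-39)*600) - 48451) = sqrt((-13659/560 + 3393000) - 48451) = sqrt(1900066341/560 - 48451) = sqrt(1872933781/560) = sqrt(65552682335)/140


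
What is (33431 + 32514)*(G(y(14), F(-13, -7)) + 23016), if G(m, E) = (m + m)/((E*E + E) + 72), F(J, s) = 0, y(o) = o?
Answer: 27320683775/18 ≈ 1.5178e+9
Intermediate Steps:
G(m, E) = 2*m/(72 + E + E²) (G(m, E) = (2*m)/((E² + E) + 72) = (2*m)/((E + E²) + 72) = (2*m)/(72 + E + E²) = 2*m/(72 + E + E²))
(33431 + 32514)*(G(y(14), F(-13, -7)) + 23016) = (33431 + 32514)*(2*14/(72 + 0 + 0²) + 23016) = 65945*(2*14/(72 + 0 + 0) + 23016) = 65945*(2*14/72 + 23016) = 65945*(2*14*(1/72) + 23016) = 65945*(7/18 + 23016) = 65945*(414295/18) = 27320683775/18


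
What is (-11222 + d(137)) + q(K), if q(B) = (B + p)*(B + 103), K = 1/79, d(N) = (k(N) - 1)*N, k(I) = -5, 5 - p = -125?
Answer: 8418794/6241 ≈ 1348.9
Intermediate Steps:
p = 130 (p = 5 - 1*(-125) = 5 + 125 = 130)
d(N) = -6*N (d(N) = (-5 - 1)*N = -6*N)
K = 1/79 ≈ 0.012658
q(B) = (103 + B)*(130 + B) (q(B) = (B + 130)*(B + 103) = (130 + B)*(103 + B) = (103 + B)*(130 + B))
(-11222 + d(137)) + q(K) = (-11222 - 6*137) + (13390 + (1/79)**2 + 233*(1/79)) = (-11222 - 822) + (13390 + 1/6241 + 233/79) = -12044 + 83585398/6241 = 8418794/6241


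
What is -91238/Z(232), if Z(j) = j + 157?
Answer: -91238/389 ≈ -234.54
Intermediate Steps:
Z(j) = 157 + j
-91238/Z(232) = -91238/(157 + 232) = -91238/389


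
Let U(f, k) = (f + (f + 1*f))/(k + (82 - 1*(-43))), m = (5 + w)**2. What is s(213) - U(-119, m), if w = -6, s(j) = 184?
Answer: 1121/6 ≈ 186.83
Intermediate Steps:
m = 1 (m = (5 - 6)**2 = (-1)**2 = 1)
U(f, k) = 3*f/(125 + k) (U(f, k) = (f + (f + f))/(k + (82 + 43)) = (f + 2*f)/(k + 125) = (3*f)/(125 + k) = 3*f/(125 + k))
s(213) - U(-119, m) = 184 - 3*(-119)/(125 + 1) = 184 - 3*(-119)/126 = 184 - 1*(-17/6) = 184 + 17/6 = 1121/6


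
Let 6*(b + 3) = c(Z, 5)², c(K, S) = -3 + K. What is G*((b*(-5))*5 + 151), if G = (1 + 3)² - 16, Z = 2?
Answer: 0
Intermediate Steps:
b = -17/6 (b = -3 + (-3 + 2)²/6 = -3 + (⅙)*(-1)² = -3 + (⅙)*1 = -3 + ⅙ = -17/6 ≈ -2.8333)
G = 0 (G = 4² - 16 = 16 - 16 = 0)
G*((b*(-5))*5 + 151) = 0*(-17/6*(-5)*5 + 151) = 0*((85/6)*5 + 151) = 0*(425/6 + 151) = 0*(1331/6) = 0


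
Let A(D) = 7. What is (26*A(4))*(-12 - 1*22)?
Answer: -6188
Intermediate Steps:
(26*A(4))*(-12 - 1*22) = (26*7)*(-12 - 1*22) = 182*(-12 - 22) = 182*(-34) = -6188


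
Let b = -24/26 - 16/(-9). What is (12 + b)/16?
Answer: 94/117 ≈ 0.80342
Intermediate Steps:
b = 100/117 (b = -24*1/26 - 16*(-⅑) = -12/13 + 16/9 = 100/117 ≈ 0.85470)
(12 + b)/16 = (12 + 100/117)/16 = (1/16)*(1504/117) = 94/117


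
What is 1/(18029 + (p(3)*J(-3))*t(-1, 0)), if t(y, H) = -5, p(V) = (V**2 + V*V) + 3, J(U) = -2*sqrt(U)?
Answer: 18029/325177141 - 210*I*sqrt(3)/325177141 ≈ 5.5444e-5 - 1.1186e-6*I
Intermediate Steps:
p(V) = 3 + 2*V**2 (p(V) = (V**2 + V**2) + 3 = 2*V**2 + 3 = 3 + 2*V**2)
1/(18029 + (p(3)*J(-3))*t(-1, 0)) = 1/(18029 + ((3 + 2*3**2)*(-2*I*sqrt(3)))*(-5)) = 1/(18029 + ((3 + 2*9)*(-2*I*sqrt(3)))*(-5)) = 1/(18029 + ((3 + 18)*(-2*I*sqrt(3)))*(-5)) = 1/(18029 + (21*(-2*I*sqrt(3)))*(-5)) = 1/(18029 - 42*I*sqrt(3)*(-5)) = 1/(18029 + 210*I*sqrt(3))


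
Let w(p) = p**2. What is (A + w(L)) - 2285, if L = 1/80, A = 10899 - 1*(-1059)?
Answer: 61907201/6400 ≈ 9673.0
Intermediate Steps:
A = 11958 (A = 10899 + 1059 = 11958)
L = 1/80 ≈ 0.012500
(A + w(L)) - 2285 = (11958 + (1/80)**2) - 2285 = (11958 + 1/6400) - 2285 = 76531201/6400 - 2285 = 61907201/6400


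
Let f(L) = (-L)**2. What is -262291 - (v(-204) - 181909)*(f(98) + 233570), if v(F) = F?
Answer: 44284884371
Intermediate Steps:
f(L) = L**2
-262291 - (v(-204) - 181909)*(f(98) + 233570) = -262291 - (-204 - 181909)*(98**2 + 233570) = -262291 - (-182113)*(9604 + 233570) = -262291 - (-182113)*243174 = -262291 - 1*(-44285146662) = -262291 + 44285146662 = 44284884371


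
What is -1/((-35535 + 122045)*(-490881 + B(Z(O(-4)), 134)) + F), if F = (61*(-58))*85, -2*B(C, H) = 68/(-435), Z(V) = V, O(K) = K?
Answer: 87/3694577607212 ≈ 2.3548e-11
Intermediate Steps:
B(C, H) = 34/435 (B(C, H) = -34/(-435) = -34*(-1)/435 = -½*(-68/435) = 34/435)
F = -300730 (F = -3538*85 = -300730)
-1/((-35535 + 122045)*(-490881 + B(Z(O(-4)), 134)) + F) = -1/((-35535 + 122045)*(-490881 + 34/435) - 300730) = -1/(86510*(-213533201/435) - 300730) = -1/(-3694551443702/87 - 300730) = -1/(-3694577607212/87) = -1*(-87/3694577607212) = 87/3694577607212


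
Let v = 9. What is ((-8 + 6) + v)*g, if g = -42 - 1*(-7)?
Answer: -245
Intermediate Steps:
g = -35 (g = -42 + 7 = -35)
((-8 + 6) + v)*g = ((-8 + 6) + 9)*(-35) = (-2 + 9)*(-35) = 7*(-35) = -245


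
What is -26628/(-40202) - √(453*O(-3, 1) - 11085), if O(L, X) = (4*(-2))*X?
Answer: 13314/20101 - I*√14709 ≈ 0.66236 - 121.28*I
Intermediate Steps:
O(L, X) = -8*X
-26628/(-40202) - √(453*O(-3, 1) - 11085) = -26628/(-40202) - √(453*(-8*1) - 11085) = -26628*(-1/40202) - √(453*(-8) - 11085) = 13314/20101 - √(-3624 - 11085) = 13314/20101 - √(-14709) = 13314/20101 - I*√14709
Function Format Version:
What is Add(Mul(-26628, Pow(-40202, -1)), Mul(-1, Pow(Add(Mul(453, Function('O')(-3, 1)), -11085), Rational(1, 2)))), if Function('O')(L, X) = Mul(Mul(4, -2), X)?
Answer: Add(Rational(13314, 20101), Mul(-1, I, Pow(14709, Rational(1, 2)))) ≈ Add(0.66236, Mul(-121.28, I))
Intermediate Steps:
Function('O')(L, X) = Mul(-8, X)
Add(Mul(-26628, Pow(-40202, -1)), Mul(-1, Pow(Add(Mul(453, Function('O')(-3, 1)), -11085), Rational(1, 2)))) = Add(Mul(-26628, Pow(-40202, -1)), Mul(-1, Pow(Add(Mul(453, Mul(-8, 1)), -11085), Rational(1, 2)))) = Add(Mul(-26628, Rational(-1, 40202)), Mul(-1, Pow(Add(Mul(453, -8), -11085), Rational(1, 2)))) = Add(Rational(13314, 20101), Mul(-1, Pow(Add(-3624, -11085), Rational(1, 2)))) = Add(Rational(13314, 20101), Mul(-1, Pow(-14709, Rational(1, 2)))) = Add(Rational(13314, 20101), Mul(-1, Mul(I, Pow(14709, Rational(1, 2))))) = Add(Rational(13314, 20101), Mul(-1, I, Pow(14709, Rational(1, 2))))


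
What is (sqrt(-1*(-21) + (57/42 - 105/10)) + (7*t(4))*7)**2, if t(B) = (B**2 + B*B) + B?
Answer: (12348 + sqrt(581))**2/49 ≈ 3.1239e+6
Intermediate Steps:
t(B) = B + 2*B**2 (t(B) = (B**2 + B**2) + B = 2*B**2 + B = B + 2*B**2)
(sqrt(-1*(-21) + (57/42 - 105/10)) + (7*t(4))*7)**2 = (sqrt(-1*(-21) + (57/42 - 105/10)) + (7*(4*(1 + 2*4)))*7)**2 = (sqrt(21 + (57*(1/42) - 105*1/10)) + (7*(4*(1 + 8)))*7)**2 = (sqrt(21 + (19/14 - 21/2)) + (7*(4*9))*7)**2 = (sqrt(21 - 64/7) + (7*36)*7)**2 = (sqrt(83/7) + 252*7)**2 = (sqrt(581)/7 + 1764)**2 = (1764 + sqrt(581)/7)**2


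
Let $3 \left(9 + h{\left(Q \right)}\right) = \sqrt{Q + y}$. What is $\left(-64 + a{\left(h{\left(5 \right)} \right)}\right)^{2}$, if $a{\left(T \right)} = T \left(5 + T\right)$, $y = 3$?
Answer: $\frac{71704}{81} + \frac{12688 \sqrt{2}}{27} \approx 1549.8$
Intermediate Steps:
$h{\left(Q \right)} = -9 + \frac{\sqrt{3 + Q}}{3}$ ($h{\left(Q \right)} = -9 + \frac{\sqrt{Q + 3}}{3} = -9 + \frac{\sqrt{3 + Q}}{3}$)
$\left(-64 + a{\left(h{\left(5 \right)} \right)}\right)^{2} = \left(-64 + \left(-9 + \frac{\sqrt{3 + 5}}{3}\right) \left(5 - \left(9 - \frac{\sqrt{3 + 5}}{3}\right)\right)\right)^{2} = \left(-64 + \left(-9 + \frac{\sqrt{8}}{3}\right) \left(5 - \left(9 - \frac{\sqrt{8}}{3}\right)\right)\right)^{2} = \left(-64 + \left(-9 + \frac{2 \sqrt{2}}{3}\right) \left(5 - \left(9 - \frac{2 \sqrt{2}}{3}\right)\right)\right)^{2} = \left(-64 + \left(-9 + \frac{2 \sqrt{2}}{3}\right) \left(-4 + \frac{2 \sqrt{2}}{3}\right)\right)^{2}$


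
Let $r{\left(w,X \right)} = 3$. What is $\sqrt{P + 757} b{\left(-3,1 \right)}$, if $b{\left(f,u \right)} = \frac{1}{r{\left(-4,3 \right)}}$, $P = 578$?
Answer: $\frac{\sqrt{1335}}{3} \approx 12.179$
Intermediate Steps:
$b{\left(f,u \right)} = \frac{1}{3}$
$\sqrt{P + 757} b{\left(-3,1 \right)} = \sqrt{578 + 757} \cdot \frac{1}{3} = \sqrt{1335} \cdot \frac{1}{3} = \frac{\sqrt{1335}}{3}$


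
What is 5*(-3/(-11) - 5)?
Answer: -260/11 ≈ -23.636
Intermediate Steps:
5*(-3/(-11) - 5) = 5*(-3*(-1/11) - 5) = 5*(3/11 - 5) = 5*(-52/11) = -260/11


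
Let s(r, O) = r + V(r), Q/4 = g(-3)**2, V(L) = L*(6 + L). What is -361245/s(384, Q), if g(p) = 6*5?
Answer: -120415/50048 ≈ -2.4060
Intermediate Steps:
g(p) = 30
Q = 3600 (Q = 4*30**2 = 4*900 = 3600)
s(r, O) = r + r*(6 + r)
-361245/s(384, Q) = -361245*1/(384*(7 + 384)) = -361245/(384*391) = -361245/150144 = -361245*1/150144 = -120415/50048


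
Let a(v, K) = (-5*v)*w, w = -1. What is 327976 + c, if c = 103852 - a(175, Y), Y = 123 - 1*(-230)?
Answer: 430953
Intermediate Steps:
Y = 353 (Y = 123 + 230 = 353)
a(v, K) = 5*v (a(v, K) = -5*v*(-1) = 5*v)
c = 102977 (c = 103852 - 5*175 = 103852 - 1*875 = 103852 - 875 = 102977)
327976 + c = 327976 + 102977 = 430953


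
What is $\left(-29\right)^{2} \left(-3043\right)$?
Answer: $-2559163$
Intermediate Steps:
$\left(-29\right)^{2} \left(-3043\right) = 841 \left(-3043\right) = -2559163$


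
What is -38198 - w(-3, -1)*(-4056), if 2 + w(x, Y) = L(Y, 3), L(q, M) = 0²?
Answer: -46310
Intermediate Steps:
L(q, M) = 0
w(x, Y) = -2 (w(x, Y) = -2 + 0 = -2)
-38198 - w(-3, -1)*(-4056) = -38198 - (-2)*(-4056) = -38198 - 1*8112 = -38198 - 8112 = -46310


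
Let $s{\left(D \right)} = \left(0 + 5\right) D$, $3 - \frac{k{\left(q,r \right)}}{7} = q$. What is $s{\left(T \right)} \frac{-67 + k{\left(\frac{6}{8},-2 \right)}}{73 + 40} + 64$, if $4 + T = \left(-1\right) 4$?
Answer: $\frac{9282}{113} \approx 82.142$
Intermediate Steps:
$k{\left(q,r \right)} = 21 - 7 q$
$T = -8$ ($T = -4 - 4 = -8$)
$s{\left(D \right)} = 5 D$
$s{\left(T \right)} \frac{-67 + k{\left(\frac{6}{8},-2 \right)}}{73 + 40} + 64 = 5 \left(-8\right) \frac{-67 + \left(21 - 7 \cdot \frac{6}{8}\right)}{73 + 40} + 64 = - 40 \frac{-67 + \left(21 - 7 \cdot 6 \cdot \frac{1}{8}\right)}{113} + 64 = - 40 \left(-67 + \left(21 - \frac{21}{4}\right)\right) \frac{1}{113} + 64 = - 40 \left(-67 + \frac{63}{4}\right) \frac{1}{113} + 64 = - 40 \left(\left(- \frac{205}{4}\right) \frac{1}{113}\right) + 64 = \left(-40\right) \left(- \frac{205}{452}\right) + 64 = \frac{2050}{113} + 64 = \frac{9282}{113}$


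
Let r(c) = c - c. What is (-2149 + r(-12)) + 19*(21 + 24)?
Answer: -1294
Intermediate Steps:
r(c) = 0
(-2149 + r(-12)) + 19*(21 + 24) = (-2149 + 0) + 19*(21 + 24) = -2149 + 19*45 = -2149 + 855 = -1294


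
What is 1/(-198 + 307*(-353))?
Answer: -1/108569 ≈ -9.2107e-6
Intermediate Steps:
1/(-198 + 307*(-353)) = 1/(-198 - 108371) = 1/(-108569) = -1/108569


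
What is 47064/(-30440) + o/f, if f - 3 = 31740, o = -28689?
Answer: -98635238/40260705 ≈ -2.4499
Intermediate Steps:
f = 31743 (f = 3 + 31740 = 31743)
47064/(-30440) + o/f = 47064/(-30440) - 28689/31743 = 47064*(-1/30440) - 28689*1/31743 = -5883/3805 - 9563/10581 = -98635238/40260705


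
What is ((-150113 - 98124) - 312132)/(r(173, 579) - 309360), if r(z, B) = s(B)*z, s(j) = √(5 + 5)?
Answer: 17335575384/9570331031 + 96943837*√10/95703310310 ≈ 1.8146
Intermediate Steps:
s(j) = √10
r(z, B) = z*√10 (r(z, B) = √10*z = z*√10)
((-150113 - 98124) - 312132)/(r(173, 579) - 309360) = ((-150113 - 98124) - 312132)/(173*√10 - 309360) = (-248237 - 312132)/(-309360 + 173*√10) = -560369/(-309360 + 173*√10)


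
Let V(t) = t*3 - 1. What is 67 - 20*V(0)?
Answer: 87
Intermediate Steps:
V(t) = -1 + 3*t (V(t) = 3*t - 1 = -1 + 3*t)
67 - 20*V(0) = 67 - 20*(-1 + 3*0) = 67 - 20*(-1 + 0) = 67 - 20*(-1) = 67 + 20 = 87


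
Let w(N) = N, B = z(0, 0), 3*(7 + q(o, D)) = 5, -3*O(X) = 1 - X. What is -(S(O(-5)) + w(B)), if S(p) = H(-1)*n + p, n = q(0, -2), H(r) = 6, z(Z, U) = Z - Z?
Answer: 34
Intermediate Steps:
O(X) = -⅓ + X/3 (O(X) = -(1 - X)/3 = -⅓ + X/3)
z(Z, U) = 0
q(o, D) = -16/3 (q(o, D) = -7 + (⅓)*5 = -7 + 5/3 = -16/3)
B = 0
n = -16/3 ≈ -5.3333
S(p) = -32 + p (S(p) = 6*(-16/3) + p = -32 + p)
-(S(O(-5)) + w(B)) = -((-32 + (-⅓ + (⅓)*(-5))) + 0) = -((-32 + (-⅓ - 5/3)) + 0) = -((-32 - 2) + 0) = -(-34 + 0) = -1*(-34) = 34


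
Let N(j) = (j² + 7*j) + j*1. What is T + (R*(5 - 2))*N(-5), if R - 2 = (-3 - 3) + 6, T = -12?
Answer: -102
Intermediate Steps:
N(j) = j² + 8*j (N(j) = (j² + 7*j) + j = j² + 8*j)
R = 2 (R = 2 + ((-3 - 3) + 6) = 2 + (-6 + 6) = 2 + 0 = 2)
T + (R*(5 - 2))*N(-5) = -12 + (2*(5 - 2))*(-5*(8 - 5)) = -12 + (2*3)*(-5*3) = -12 + 6*(-15) = -12 - 90 = -102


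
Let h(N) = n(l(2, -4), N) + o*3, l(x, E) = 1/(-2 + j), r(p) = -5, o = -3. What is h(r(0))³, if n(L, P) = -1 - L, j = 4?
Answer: -9261/8 ≈ -1157.6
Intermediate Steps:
l(x, E) = ½ (l(x, E) = 1/(-2 + 4) = 1/2 = ½)
h(N) = -21/2 (h(N) = (-1 - 1*½) - 3*3 = (-1 - ½) - 9 = -3/2 - 9 = -21/2)
h(r(0))³ = (-21/2)³ = -9261/8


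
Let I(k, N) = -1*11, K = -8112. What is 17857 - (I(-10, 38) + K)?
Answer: 25980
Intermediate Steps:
I(k, N) = -11
17857 - (I(-10, 38) + K) = 17857 - (-11 - 8112) = 17857 - 1*(-8123) = 17857 + 8123 = 25980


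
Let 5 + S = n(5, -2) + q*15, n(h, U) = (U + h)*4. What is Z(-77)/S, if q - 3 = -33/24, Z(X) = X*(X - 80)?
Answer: 96712/251 ≈ 385.31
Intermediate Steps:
Z(X) = X*(-80 + X)
n(h, U) = 4*U + 4*h
q = 13/8 (q = 3 - 33/24 = 3 - 33*1/24 = 3 - 11/8 = 13/8 ≈ 1.6250)
S = 251/8 (S = -5 + ((4*(-2) + 4*5) + (13/8)*15) = -5 + ((-8 + 20) + 195/8) = -5 + (12 + 195/8) = -5 + 291/8 = 251/8 ≈ 31.375)
Z(-77)/S = (-77*(-80 - 77))/(251/8) = -77*(-157)*(8/251) = 12089*(8/251) = 96712/251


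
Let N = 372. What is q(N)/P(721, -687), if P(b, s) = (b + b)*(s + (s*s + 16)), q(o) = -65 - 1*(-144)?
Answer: 79/679611716 ≈ 1.1624e-7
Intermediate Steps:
q(o) = 79 (q(o) = -65 + 144 = 79)
P(b, s) = 2*b*(16 + s + s²) (P(b, s) = (2*b)*(s + (s² + 16)) = (2*b)*(s + (16 + s²)) = (2*b)*(16 + s + s²) = 2*b*(16 + s + s²))
q(N)/P(721, -687) = 79/((2*721*(16 - 687 + (-687)²))) = 79/((2*721*(16 - 687 + 471969))) = 79/((2*721*471298)) = 79/679611716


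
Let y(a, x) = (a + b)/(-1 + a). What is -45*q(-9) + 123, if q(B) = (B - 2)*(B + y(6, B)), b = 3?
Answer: -3441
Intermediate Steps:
y(a, x) = (3 + a)/(-1 + a) (y(a, x) = (a + 3)/(-1 + a) = (3 + a)/(-1 + a))
q(B) = (-2 + B)*(9/5 + B) (q(B) = (B - 2)*(B + (3 + 6)/(-1 + 6)) = (-2 + B)*(B + 9/5) = (-2 + B)*(9/5 + B))
-45*q(-9) + 123 = -45*(-18/5 + (-9)² - ⅕*(-9)) + 123 = -45*(-18/5 + 81 + 9/5) + 123 = -45*396/5 + 123 = -3564 + 123 = -3441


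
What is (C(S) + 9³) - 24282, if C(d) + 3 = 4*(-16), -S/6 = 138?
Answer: -23620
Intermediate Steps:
S = -828 (S = -6*138 = -828)
C(d) = -67 (C(d) = -3 + 4*(-16) = -3 - 64 = -67)
(C(S) + 9³) - 24282 = (-67 + 9³) - 24282 = (-67 + 729) - 24282 = 662 - 24282 = -23620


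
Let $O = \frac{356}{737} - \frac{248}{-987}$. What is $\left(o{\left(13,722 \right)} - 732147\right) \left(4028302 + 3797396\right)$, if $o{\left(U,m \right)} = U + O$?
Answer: $- \frac{1389237859267550868}{242473} \approx -5.7295 \cdot 10^{12}$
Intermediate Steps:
$O = \frac{534148}{727419}$ ($O = 356 \cdot \frac{1}{737} - - \frac{248}{987} = \frac{356}{737} + \frac{248}{987} = \frac{534148}{727419} \approx 0.73431$)
$o{\left(U,m \right)} = \frac{534148}{727419} + U$ ($o{\left(U,m \right)} = U + \frac{534148}{727419} = \frac{534148}{727419} + U$)
$\left(o{\left(13,722 \right)} - 732147\right) \left(4028302 + 3797396\right) = \left(\left(\frac{534148}{727419} + 13\right) - 732147\right) \left(4028302 + 3797396\right) = \left(\frac{9990595}{727419} - 732147\right) 7825698 = \left(- \frac{532567647998}{727419}\right) 7825698 = - \frac{1389237859267550868}{242473}$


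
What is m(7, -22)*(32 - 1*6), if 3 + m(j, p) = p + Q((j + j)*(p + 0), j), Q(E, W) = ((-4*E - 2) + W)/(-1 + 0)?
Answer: -32812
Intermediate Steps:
Q(E, W) = 2 - W + 4*E (Q(E, W) = ((-2 - 4*E) + W)/(-1) = (-2 + W - 4*E)*(-1) = 2 - W + 4*E)
m(j, p) = -1 + p - j + 8*j*p (m(j, p) = -3 + (p + (2 - j + 4*((j + j)*(p + 0)))) = -3 + (p + (2 - j + 4*((2*j)*p))) = -3 + (p + (2 - j + 4*(2*j*p))) = -3 + (p + (2 - j + 8*j*p)) = -3 + (2 + p - j + 8*j*p) = -1 + p - j + 8*j*p)
m(7, -22)*(32 - 1*6) = (-1 - 22 - 1*7 + 8*7*(-22))*(32 - 1*6) = (-1 - 22 - 7 - 1232)*(32 - 6) = -1262*26 = -32812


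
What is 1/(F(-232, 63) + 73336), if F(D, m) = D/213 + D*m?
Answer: 213/12507128 ≈ 1.7030e-5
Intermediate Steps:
F(D, m) = D/213 + D*m
1/(F(-232, 63) + 73336) = 1/(-232*(1/213 + 63) + 73336) = 1/(-232*13420/213 + 73336) = 1/(-3113440/213 + 73336) = 1/(12507128/213) = 213/12507128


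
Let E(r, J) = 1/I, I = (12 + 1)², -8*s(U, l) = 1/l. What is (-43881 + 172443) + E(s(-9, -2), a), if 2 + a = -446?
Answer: 21726979/169 ≈ 1.2856e+5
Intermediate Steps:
a = -448 (a = -2 - 446 = -448)
s(U, l) = -1/(8*l)
I = 169 (I = 13² = 169)
E(r, J) = 1/169
(-43881 + 172443) + E(s(-9, -2), a) = (-43881 + 172443) + 1/169 = 128562 + 1/169 = 21726979/169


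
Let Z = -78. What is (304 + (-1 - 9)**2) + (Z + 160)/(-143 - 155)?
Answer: 60155/149 ≈ 403.72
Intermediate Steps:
(304 + (-1 - 9)**2) + (Z + 160)/(-143 - 155) = (304 + (-1 - 9)**2) + (-78 + 160)/(-143 - 155) = (304 + (-10)**2) + 82/(-298) = (304 + 100) + 82*(-1/298) = 404 - 41/149 = 60155/149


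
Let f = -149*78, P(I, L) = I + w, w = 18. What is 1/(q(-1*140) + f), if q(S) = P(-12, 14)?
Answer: -1/11616 ≈ -8.6088e-5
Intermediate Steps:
P(I, L) = 18 + I (P(I, L) = I + 18 = 18 + I)
q(S) = 6 (q(S) = 18 - 12 = 6)
f = -11622
1/(q(-1*140) + f) = 1/(6 - 11622) = 1/(-11616) = -1/11616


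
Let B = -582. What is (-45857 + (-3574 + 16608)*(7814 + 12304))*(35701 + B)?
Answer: 9207223911445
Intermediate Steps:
(-45857 + (-3574 + 16608)*(7814 + 12304))*(35701 + B) = (-45857 + (-3574 + 16608)*(7814 + 12304))*(35701 - 582) = (-45857 + 13034*20118)*35119 = (-45857 + 262218012)*35119 = 262172155*35119 = 9207223911445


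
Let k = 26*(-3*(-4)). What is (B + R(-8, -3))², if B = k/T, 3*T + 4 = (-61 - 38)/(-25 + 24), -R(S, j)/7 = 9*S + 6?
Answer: 2009370276/9025 ≈ 2.2265e+5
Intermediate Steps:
R(S, j) = -42 - 63*S (R(S, j) = -7*(9*S + 6) = -7*(6 + 9*S) = -42 - 63*S)
T = 95/3 (T = -4/3 + ((-61 - 38)/(-25 + 24))/3 = -4/3 + (-99/(-1))/3 = -4/3 + (-99*(-1))/3 = -4/3 + (⅓)*99 = -4/3 + 33 = 95/3 ≈ 31.667)
k = 312 (k = 26*12 = 312)
B = 936/95 (B = 312/(95/3) = 312*(3/95) = 936/95 ≈ 9.8526)
(B + R(-8, -3))² = (936/95 + (-42 - 63*(-8)))² = (936/95 + (-42 + 504))² = (936/95 + 462)² = (44826/95)² = 2009370276/9025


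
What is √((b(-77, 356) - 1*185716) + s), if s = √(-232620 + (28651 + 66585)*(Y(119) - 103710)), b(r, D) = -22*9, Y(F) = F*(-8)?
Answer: √(-185914 + 2*I*√2491955713) ≈ 112.05 + 445.5*I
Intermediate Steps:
Y(F) = -8*F
b(r, D) = -198
s = 2*I*√2491955713 (s = √(-232620 + (28651 + 66585)*(-8*119 - 103710)) = √(-232620 + 95236*(-952 - 103710)) = √(-232620 + 95236*(-104662)) = √(-232620 - 9967590232) = √(-9967822852) = 2*I*√2491955713 ≈ 99839.0*I)
√((b(-77, 356) - 1*185716) + s) = √((-198 - 1*185716) + 2*I*√2491955713) = √((-198 - 185716) + 2*I*√2491955713) = √(-185914 + 2*I*√2491955713)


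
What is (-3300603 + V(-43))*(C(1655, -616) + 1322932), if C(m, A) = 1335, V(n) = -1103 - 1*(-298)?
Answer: -4371945667936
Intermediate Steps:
V(n) = -805 (V(n) = -1103 + 298 = -805)
(-3300603 + V(-43))*(C(1655, -616) + 1322932) = (-3300603 - 805)*(1335 + 1322932) = -3301408*1324267 = -4371945667936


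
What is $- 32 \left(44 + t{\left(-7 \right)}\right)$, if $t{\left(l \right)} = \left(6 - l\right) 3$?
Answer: $-2656$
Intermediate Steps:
$t{\left(l \right)} = 18 - 3 l$
$- 32 \left(44 + t{\left(-7 \right)}\right) = - 32 \left(44 + \left(18 - -21\right)\right) = - 32 \left(44 + \left(18 + 21\right)\right) = - 32 \left(44 + 39\right) = \left(-32\right) 83 = -2656$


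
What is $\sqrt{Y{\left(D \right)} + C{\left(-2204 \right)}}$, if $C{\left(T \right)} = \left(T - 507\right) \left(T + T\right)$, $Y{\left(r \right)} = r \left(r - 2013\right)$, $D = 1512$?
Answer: $16 \sqrt{43721} \approx 3345.5$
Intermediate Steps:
$Y{\left(r \right)} = r \left(-2013 + r\right)$
$C{\left(T \right)} = 2 T \left(-507 + T\right)$ ($C{\left(T \right)} = \left(-507 + T\right) 2 T = 2 T \left(-507 + T\right)$)
$\sqrt{Y{\left(D \right)} + C{\left(-2204 \right)}} = \sqrt{1512 \left(-2013 + 1512\right) + 2 \left(-2204\right) \left(-507 - 2204\right)} = \sqrt{1512 \left(-501\right) + 2 \left(-2204\right) \left(-2711\right)} = \sqrt{-757512 + 11950088} = \sqrt{11192576} = 16 \sqrt{43721}$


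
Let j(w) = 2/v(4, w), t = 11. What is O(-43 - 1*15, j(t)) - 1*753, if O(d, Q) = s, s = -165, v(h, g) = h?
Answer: -918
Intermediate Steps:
j(w) = ½ (j(w) = 2/4 = 2*(¼) = ½)
O(d, Q) = -165
O(-43 - 1*15, j(t)) - 1*753 = -165 - 1*753 = -165 - 753 = -918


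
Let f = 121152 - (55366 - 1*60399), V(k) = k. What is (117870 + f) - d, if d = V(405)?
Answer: 243650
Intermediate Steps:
f = 126185 (f = 121152 - (55366 - 60399) = 121152 - 1*(-5033) = 121152 + 5033 = 126185)
d = 405
(117870 + f) - d = (117870 + 126185) - 1*405 = 244055 - 405 = 243650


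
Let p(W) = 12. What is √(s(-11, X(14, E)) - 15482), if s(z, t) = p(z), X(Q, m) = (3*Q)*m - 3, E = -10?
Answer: I*√15470 ≈ 124.38*I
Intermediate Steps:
X(Q, m) = -3 + 3*Q*m (X(Q, m) = 3*Q*m - 3 = -3 + 3*Q*m)
s(z, t) = 12
√(s(-11, X(14, E)) - 15482) = √(12 - 15482) = √(-15470) = I*√15470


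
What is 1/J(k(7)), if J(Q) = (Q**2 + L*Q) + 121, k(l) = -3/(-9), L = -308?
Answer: 9/166 ≈ 0.054217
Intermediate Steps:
k(l) = 1/3 (k(l) = -3*(-1/9) = 1/3)
J(Q) = 121 + Q**2 - 308*Q (J(Q) = (Q**2 - 308*Q) + 121 = 121 + Q**2 - 308*Q)
1/J(k(7)) = 1/(121 + (1/3)**2 - 308*1/3) = 1/(121 + 1/9 - 308/3) = 1/(166/9) = 9/166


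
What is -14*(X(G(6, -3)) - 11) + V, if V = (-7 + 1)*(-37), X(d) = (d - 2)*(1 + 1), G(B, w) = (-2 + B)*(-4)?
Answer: 880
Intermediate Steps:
G(B, w) = 8 - 4*B
X(d) = -4 + 2*d (X(d) = (-2 + d)*2 = -4 + 2*d)
V = 222 (V = -6*(-37) = 222)
-14*(X(G(6, -3)) - 11) + V = -14*((-4 + 2*(8 - 4*6)) - 11) + 222 = -14*((-4 + 2*(8 - 24)) - 11) + 222 = -14*((-4 + 2*(-16)) - 11) + 222 = -14*((-4 - 32) - 11) + 222 = -14*(-36 - 11) + 222 = -14*(-47) + 222 = 658 + 222 = 880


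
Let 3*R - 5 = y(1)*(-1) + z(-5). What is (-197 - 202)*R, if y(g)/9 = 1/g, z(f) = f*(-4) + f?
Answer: -1463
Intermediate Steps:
z(f) = -3*f (z(f) = -4*f + f = -3*f)
y(g) = 9/g (y(g) = 9*(1/g) = 9/g)
R = 11/3 (R = 5/3 + ((9/1)*(-1) - 3*(-5))/3 = 5/3 + ((9*1)*(-1) + 15)/3 = 5/3 + (9*(-1) + 15)/3 = 5/3 + (-9 + 15)/3 = 5/3 + (⅓)*6 = 5/3 + 2 = 11/3 ≈ 3.6667)
(-197 - 202)*R = (-197 - 202)*(11/3) = -399*11/3 = -1463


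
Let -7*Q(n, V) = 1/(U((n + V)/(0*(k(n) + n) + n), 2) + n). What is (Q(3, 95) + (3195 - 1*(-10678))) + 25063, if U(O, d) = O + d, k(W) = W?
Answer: 30798373/791 ≈ 38936.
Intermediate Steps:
Q(n, V) = -1/(7*(2 + n + (V + n)/n)) (Q(n, V) = -1/(7*(((n + V)/(0*(n + n) + n) + 2) + n)) = -1/(7*(((V + n)/(0*(2*n) + n) + 2) + n)) = -1/(7*(((V + n)/(0 + n) + 2) + n)) = -1/(7*(((V + n)/n + 2) + n)) = -1/(7*((2 + (V + n)/n) + n)) = -1/(7*(2 + n + (V + n)/n)))
(Q(3, 95) + (3195 - 1*(-10678))) + 25063 = (-1*3/(7*95 + 7*3**2 + 21*3) + (3195 - 1*(-10678))) + 25063 = (-1*3/(665 + 7*9 + 63) + (3195 + 10678)) + 25063 = (-1*3/(665 + 63 + 63) + 13873) + 25063 = (-1*3/791 + 13873) + 25063 = (-1*3*1/791 + 13873) + 25063 = (-3/791 + 13873) + 25063 = 10973540/791 + 25063 = 30798373/791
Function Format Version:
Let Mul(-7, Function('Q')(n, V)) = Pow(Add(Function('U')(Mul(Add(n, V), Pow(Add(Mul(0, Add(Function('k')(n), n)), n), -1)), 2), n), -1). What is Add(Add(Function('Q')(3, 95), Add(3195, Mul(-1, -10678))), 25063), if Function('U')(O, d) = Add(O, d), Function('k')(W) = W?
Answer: Rational(30798373, 791) ≈ 38936.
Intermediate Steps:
Function('Q')(n, V) = Mul(Rational(-1, 7), Pow(Add(2, n, Mul(Pow(n, -1), Add(V, n))), -1)) (Function('Q')(n, V) = Mul(Rational(-1, 7), Pow(Add(Add(Mul(Add(n, V), Pow(Add(Mul(0, Add(n, n)), n), -1)), 2), n), -1)) = Mul(Rational(-1, 7), Pow(Add(Add(Mul(Add(V, n), Pow(Add(Mul(0, Mul(2, n)), n), -1)), 2), n), -1)) = Mul(Rational(-1, 7), Pow(Add(Add(Mul(Add(V, n), Pow(Add(0, n), -1)), 2), n), -1)) = Mul(Rational(-1, 7), Pow(Add(Add(Mul(Add(V, n), Pow(n, -1)), 2), n), -1)) = Mul(Rational(-1, 7), Pow(Add(Add(Mul(Pow(n, -1), Add(V, n)), 2), n), -1)) = Mul(Rational(-1, 7), Pow(Add(Add(2, Mul(Pow(n, -1), Add(V, n))), n), -1)) = Mul(Rational(-1, 7), Pow(Add(2, n, Mul(Pow(n, -1), Add(V, n))), -1)))
Add(Add(Function('Q')(3, 95), Add(3195, Mul(-1, -10678))), 25063) = Add(Add(Mul(-1, 3, Pow(Add(Mul(7, 95), Mul(7, Pow(3, 2)), Mul(21, 3)), -1)), Add(3195, Mul(-1, -10678))), 25063) = Add(Add(Mul(-1, 3, Pow(Add(665, Mul(7, 9), 63), -1)), Add(3195, 10678)), 25063) = Add(Add(Mul(-1, 3, Pow(Add(665, 63, 63), -1)), 13873), 25063) = Add(Add(Mul(-1, 3, Pow(791, -1)), 13873), 25063) = Add(Add(Mul(-1, 3, Rational(1, 791)), 13873), 25063) = Add(Add(Rational(-3, 791), 13873), 25063) = Add(Rational(10973540, 791), 25063) = Rational(30798373, 791)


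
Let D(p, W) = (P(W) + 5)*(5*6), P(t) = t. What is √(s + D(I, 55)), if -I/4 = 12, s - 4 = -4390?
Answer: I*√2586 ≈ 50.853*I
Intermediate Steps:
s = -4386 (s = 4 - 4390 = -4386)
I = -48 (I = -4*12 = -48)
D(p, W) = 150 + 30*W (D(p, W) = (W + 5)*(5*6) = (5 + W)*30 = 150 + 30*W)
√(s + D(I, 55)) = √(-4386 + (150 + 30*55)) = √(-4386 + (150 + 1650)) = √(-4386 + 1800) = √(-2586) = I*√2586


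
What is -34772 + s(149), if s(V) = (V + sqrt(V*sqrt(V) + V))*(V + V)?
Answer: 9630 + 298*sqrt(149 + 149*sqrt(149)) ≈ 22849.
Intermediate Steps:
s(V) = 2*V*(V + sqrt(V + V**(3/2))) (s(V) = (V + sqrt(V**(3/2) + V))*(2*V) = (V + sqrt(V + V**(3/2)))*(2*V) = 2*V*(V + sqrt(V + V**(3/2))))
-34772 + s(149) = -34772 + 2*149*(149 + sqrt(149 + 149**(3/2))) = -34772 + 2*149*(149 + sqrt(149 + 149*sqrt(149))) = -34772 + (44402 + 298*sqrt(149 + 149*sqrt(149))) = 9630 + 298*sqrt(149 + 149*sqrt(149))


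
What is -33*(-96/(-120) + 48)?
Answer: -8052/5 ≈ -1610.4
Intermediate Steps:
-33*(-96/(-120) + 48) = -33*(-96*(-1/120) + 48) = -33*(⅘ + 48) = -33*244/5 = -8052/5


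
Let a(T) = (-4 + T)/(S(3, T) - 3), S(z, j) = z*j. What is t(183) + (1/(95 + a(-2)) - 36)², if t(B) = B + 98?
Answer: 129833930/82369 ≈ 1576.2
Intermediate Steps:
S(z, j) = j*z
a(T) = (-4 + T)/(-3 + 3*T) (a(T) = (-4 + T)/(T*3 - 3) = (-4 + T)/(3*T - 3) = (-4 + T)/(-3 + 3*T))
t(B) = 98 + B
t(183) + (1/(95 + a(-2)) - 36)² = (98 + 183) + (1/(95 + (-4 - 2)/(3*(-1 - 2))) - 36)² = 281 + (1/(95 + (⅓)*(-6)/(-3)) - 36)² = 281 + (1/(95 + (⅓)*(-⅓)*(-6)) - 36)² = 281 + (1/(95 + ⅔) - 36)² = 281 + (1/(287/3) - 36)² = 281 + (3/287 - 36)² = 281 + (-10329/287)² = 281 + 106688241/82369 = 129833930/82369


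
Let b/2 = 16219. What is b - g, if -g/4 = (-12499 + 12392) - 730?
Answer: 29090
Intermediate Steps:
b = 32438 (b = 2*16219 = 32438)
g = 3348 (g = -4*((-12499 + 12392) - 730) = -4*(-107 - 730) = -4*(-837) = 3348)
b - g = 32438 - 1*3348 = 32438 - 3348 = 29090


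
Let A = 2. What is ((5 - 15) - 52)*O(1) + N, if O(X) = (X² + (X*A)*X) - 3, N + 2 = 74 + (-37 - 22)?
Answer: 13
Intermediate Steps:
N = 13 (N = -2 + (74 + (-37 - 22)) = -2 + (74 - 59) = -2 + 15 = 13)
O(X) = -3 + 3*X² (O(X) = (X² + (X*2)*X) - 3 = (X² + (2*X)*X) - 3 = (X² + 2*X²) - 3 = 3*X² - 3 = -3 + 3*X²)
((5 - 15) - 52)*O(1) + N = ((5 - 15) - 52)*(-3 + 3*1²) + 13 = (-10 - 52)*(-3 + 3*1) + 13 = -62*(-3 + 3) + 13 = -62*0 + 13 = 0 + 13 = 13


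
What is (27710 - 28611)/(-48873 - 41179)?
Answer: 901/90052 ≈ 0.010005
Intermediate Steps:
(27710 - 28611)/(-48873 - 41179) = -901/(-90052) = -901*(-1/90052) = 901/90052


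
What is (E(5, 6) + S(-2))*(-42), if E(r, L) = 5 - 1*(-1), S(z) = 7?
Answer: -546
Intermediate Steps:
E(r, L) = 6 (E(r, L) = 5 + 1 = 6)
(E(5, 6) + S(-2))*(-42) = (6 + 7)*(-42) = 13*(-42) = -546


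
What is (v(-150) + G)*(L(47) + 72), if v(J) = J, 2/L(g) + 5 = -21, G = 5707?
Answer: 5195795/13 ≈ 3.9968e+5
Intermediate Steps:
L(g) = -1/13 (L(g) = 2/(-5 - 21) = 2/(-26) = 2*(-1/26) = -1/13)
(v(-150) + G)*(L(47) + 72) = (-150 + 5707)*(-1/13 + 72) = 5557*(935/13) = 5195795/13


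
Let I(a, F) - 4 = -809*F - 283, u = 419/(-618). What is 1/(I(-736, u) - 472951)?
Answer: -618/292117169 ≈ -2.1156e-6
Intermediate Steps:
u = -419/618 (u = 419*(-1/618) = -419/618 ≈ -0.67799)
I(a, F) = -279 - 809*F (I(a, F) = 4 + (-809*F - 283) = 4 + (-283 - 809*F) = -279 - 809*F)
1/(I(-736, u) - 472951) = 1/((-279 - 809*(-419/618)) - 472951) = 1/((-279 + 338971/618) - 472951) = 1/(166549/618 - 472951) = 1/(-292117169/618) = -618/292117169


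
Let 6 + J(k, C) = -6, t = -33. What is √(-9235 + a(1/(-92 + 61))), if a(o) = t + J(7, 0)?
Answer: 8*I*√145 ≈ 96.333*I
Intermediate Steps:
J(k, C) = -12 (J(k, C) = -6 - 6 = -12)
a(o) = -45 (a(o) = -33 - 12 = -45)
√(-9235 + a(1/(-92 + 61))) = √(-9235 - 45) = √(-9280) = 8*I*√145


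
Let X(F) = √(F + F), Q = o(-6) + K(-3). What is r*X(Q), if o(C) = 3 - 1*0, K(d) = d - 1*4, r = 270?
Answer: 540*I*√2 ≈ 763.68*I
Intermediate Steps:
K(d) = -4 + d (K(d) = d - 4 = -4 + d)
o(C) = 3 (o(C) = 3 + 0 = 3)
Q = -4 (Q = 3 + (-4 - 3) = 3 - 7 = -4)
X(F) = √2*√F (X(F) = √(2*F) = √2*√F)
r*X(Q) = 270*(√2*√(-4)) = 270*(√2*(2*I)) = 270*(2*I*√2) = 540*I*√2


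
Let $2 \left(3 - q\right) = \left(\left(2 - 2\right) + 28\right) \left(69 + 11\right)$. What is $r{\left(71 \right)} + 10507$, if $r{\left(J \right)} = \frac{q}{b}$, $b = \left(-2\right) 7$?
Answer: $\frac{148215}{14} \approx 10587.0$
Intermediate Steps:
$q = -1117$ ($q = 3 - \frac{\left(\left(2 - 2\right) + 28\right) \left(69 + 11\right)}{2} = 3 - \frac{\left(\left(2 - 2\right) + 28\right) 80}{2} = 3 - \frac{\left(0 + 28\right) 80}{2} = 3 - \frac{28 \cdot 80}{2} = 3 - 1120 = -1117$)
$b = -14$
$r{\left(J \right)} = \frac{1117}{14}$ ($r{\left(J \right)} = - \frac{1117}{-14} = \left(-1117\right) \left(- \frac{1}{14}\right) = \frac{1117}{14}$)
$r{\left(71 \right)} + 10507 = \frac{1117}{14} + 10507 = \frac{148215}{14}$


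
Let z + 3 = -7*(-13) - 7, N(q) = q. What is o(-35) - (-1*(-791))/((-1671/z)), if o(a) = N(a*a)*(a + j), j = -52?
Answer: -59340918/557 ≈ -1.0654e+5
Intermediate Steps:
o(a) = a**2*(-52 + a) (o(a) = (a*a)*(a - 52) = a**2*(-52 + a))
z = 81 (z = -3 + (-7*(-13) - 7) = -3 + (91 - 7) = -3 + 84 = 81)
o(-35) - (-1*(-791))/((-1671/z)) = (-35)**2*(-52 - 35) - (-1*(-791))/((-1671/81)) = 1225*(-87) - 791/((-1671*1/81)) = -106575 - 791/(-557/27) = -106575 - 791*(-27)/557 = -106575 - 1*(-21357/557) = -106575 + 21357/557 = -59340918/557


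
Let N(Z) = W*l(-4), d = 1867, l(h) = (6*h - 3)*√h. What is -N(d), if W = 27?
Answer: 1458*I ≈ 1458.0*I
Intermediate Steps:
l(h) = √h*(-3 + 6*h) (l(h) = (-3 + 6*h)*√h = √h*(-3 + 6*h))
N(Z) = -1458*I (N(Z) = 27*(√(-4)*(-3 + 6*(-4))) = 27*((2*I)*(-3 - 24)) = 27*((2*I)*(-27)) = 27*(-54*I) = -1458*I)
-N(d) = -(-1458)*I = 1458*I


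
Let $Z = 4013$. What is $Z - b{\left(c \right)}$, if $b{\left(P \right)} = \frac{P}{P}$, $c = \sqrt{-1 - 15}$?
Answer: $4012$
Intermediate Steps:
$c = 4 i$ ($c = \sqrt{-16} = 4 i \approx 4.0 i$)
$b{\left(P \right)} = 1$
$Z - b{\left(c \right)} = 4013 - 1 = 4012$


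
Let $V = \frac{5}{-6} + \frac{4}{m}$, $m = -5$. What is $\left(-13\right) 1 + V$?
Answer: $- \frac{439}{30} \approx -14.633$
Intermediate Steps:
$V = - \frac{49}{30}$ ($V = \frac{5}{-6} + \frac{4}{-5} = 5 \left(- \frac{1}{6}\right) + 4 \left(- \frac{1}{5}\right) = - \frac{5}{6} - \frac{4}{5} = - \frac{49}{30} \approx -1.6333$)
$\left(-13\right) 1 + V = \left(-13\right) 1 - \frac{49}{30} = -13 - \frac{49}{30} = - \frac{439}{30}$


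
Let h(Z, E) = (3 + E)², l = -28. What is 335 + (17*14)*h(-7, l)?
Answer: 149085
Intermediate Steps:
335 + (17*14)*h(-7, l) = 335 + (17*14)*(3 - 28)² = 335 + 238*(-25)² = 335 + 238*625 = 335 + 148750 = 149085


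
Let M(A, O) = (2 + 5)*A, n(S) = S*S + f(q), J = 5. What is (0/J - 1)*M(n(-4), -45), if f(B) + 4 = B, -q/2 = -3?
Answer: -126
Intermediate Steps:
q = 6 (q = -2*(-3) = 6)
f(B) = -4 + B
n(S) = 2 + S² (n(S) = S*S + (-4 + 6) = S² + 2 = 2 + S²)
M(A, O) = 7*A
(0/J - 1)*M(n(-4), -45) = (0/5 - 1)*(7*(2 + (-4)²)) = (0*(⅕) - 1)*(7*(2 + 16)) = (0 - 1)*(7*18) = -1*126 = -126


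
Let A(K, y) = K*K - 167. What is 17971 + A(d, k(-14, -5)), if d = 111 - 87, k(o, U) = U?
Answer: 18380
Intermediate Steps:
d = 24
A(K, y) = -167 + K**2 (A(K, y) = K**2 - 167 = -167 + K**2)
17971 + A(d, k(-14, -5)) = 17971 + (-167 + 24**2) = 17971 + (-167 + 576) = 17971 + 409 = 18380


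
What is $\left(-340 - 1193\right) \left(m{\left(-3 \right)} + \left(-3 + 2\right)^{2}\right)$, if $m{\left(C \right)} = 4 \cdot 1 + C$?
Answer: $-3066$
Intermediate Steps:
$m{\left(C \right)} = 4 + C$
$\left(-340 - 1193\right) \left(m{\left(-3 \right)} + \left(-3 + 2\right)^{2}\right) = \left(-340 - 1193\right) \left(\left(4 - 3\right) + \left(-3 + 2\right)^{2}\right) = - 1533 \left(1 + \left(-1\right)^{2}\right) = - 1533 \left(1 + 1\right) = \left(-1533\right) 2 = -3066$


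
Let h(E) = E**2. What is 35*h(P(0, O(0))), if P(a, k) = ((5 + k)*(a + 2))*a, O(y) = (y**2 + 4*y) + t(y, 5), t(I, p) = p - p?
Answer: 0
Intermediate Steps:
t(I, p) = 0
O(y) = y**2 + 4*y (O(y) = (y**2 + 4*y) + 0 = y**2 + 4*y)
P(a, k) = a*(2 + a)*(5 + k) (P(a, k) = ((5 + k)*(2 + a))*a = ((2 + a)*(5 + k))*a = a*(2 + a)*(5 + k))
35*h(P(0, O(0))) = 35*(0*(10 + 2*(0*(4 + 0)) + 5*0 + 0*(0*(4 + 0))))**2 = 35*(0*(10 + 2*(0*4) + 0 + 0*(0*4)))**2 = 35*(0*(10 + 2*0 + 0 + 0*0))**2 = 35*(0*(10 + 0 + 0 + 0))**2 = 35*(0*10)**2 = 35*0**2 = 35*0 = 0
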